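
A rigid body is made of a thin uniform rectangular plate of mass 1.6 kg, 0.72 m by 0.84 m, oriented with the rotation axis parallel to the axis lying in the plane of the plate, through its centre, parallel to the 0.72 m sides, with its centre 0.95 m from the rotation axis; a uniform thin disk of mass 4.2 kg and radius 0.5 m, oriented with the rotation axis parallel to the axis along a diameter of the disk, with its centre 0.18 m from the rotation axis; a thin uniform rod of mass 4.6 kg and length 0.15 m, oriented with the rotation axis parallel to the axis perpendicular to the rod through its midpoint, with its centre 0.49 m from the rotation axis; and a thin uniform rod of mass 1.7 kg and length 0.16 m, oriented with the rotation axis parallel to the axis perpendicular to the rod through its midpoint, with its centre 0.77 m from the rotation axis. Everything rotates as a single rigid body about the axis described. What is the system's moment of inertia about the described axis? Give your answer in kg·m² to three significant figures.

Rectangular plate: I_cm = (1/12)Mb² = (1/12)(1.6)(0.84)² = 0.09408 kg·m²; centre at d = 0.95 m, so I = I_cm + Md² gives I = 0.09408 + (1.6)(0.95)² = 1.5381 kg·m².
Thin disk: I_cm = (1/4)MR² = (1/4)(4.2)(0.5)² = 0.2625 kg·m²; centre at d = 0.18 m, so I = I_cm + Md² gives I = 0.2625 + (4.2)(0.18)² = 0.39858 kg·m².
Thin rod: I_cm = (1/12)ML² = (1/12)(4.6)(0.15)² = 0.008625 kg·m²; centre at d = 0.49 m, so I = I_cm + Md² gives I = 0.008625 + (4.6)(0.49)² = 1.1131 kg·m².
Thin rod: I_cm = (1/12)ML² = (1/12)(1.7)(0.16)² = 0.0036267 kg·m²; centre at d = 0.77 m, so I = I_cm + Md² gives I = 0.0036267 + (1.7)(0.77)² = 1.0116 kg·m².
Total I = 1.5381 + 0.39858 + 1.1131 + 1.0116 = 4.0613 kg·m².

4.06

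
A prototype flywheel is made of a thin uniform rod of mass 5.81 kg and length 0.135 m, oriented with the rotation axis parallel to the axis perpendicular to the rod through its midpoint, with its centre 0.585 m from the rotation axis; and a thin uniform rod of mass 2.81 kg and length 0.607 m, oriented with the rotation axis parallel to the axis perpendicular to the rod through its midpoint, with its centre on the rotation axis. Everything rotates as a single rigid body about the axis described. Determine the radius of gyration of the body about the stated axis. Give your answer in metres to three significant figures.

Thin rod: I_cm = (1/12)ML² = (1/12)(5.81)(0.135)² = 0.0088239 kg·m²; centre at d = 0.585 m, so the parallel axis theorem gives I = 0.0088239 + (5.81)(0.585)² = 1.9972 kg·m².
Thin rod: I_cm = (1/12)ML² = (1/12)(2.81)(0.607)² = 0.086278 kg·m²; axis through the centre, so I = 0.086278 kg·m².
Total I = 2.0834 kg·m²; total mass M = 8.62 kg.
k = √(I/M) = √(2.0834/8.62) = 0.49163 m.

0.492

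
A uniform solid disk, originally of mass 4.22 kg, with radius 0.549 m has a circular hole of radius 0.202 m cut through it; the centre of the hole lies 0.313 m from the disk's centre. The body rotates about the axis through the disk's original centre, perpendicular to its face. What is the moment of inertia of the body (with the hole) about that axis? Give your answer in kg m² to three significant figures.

0.568

Unpierced body about its centre: I₀ = (1/2)MR² = (1/2)(4.22)(0.549)² = 0.63596 kg m².
The removed disk has mass m = M·(r/R)² = (4.22)(0.202/0.549)² = 0.57131 kg (same uniform areal density).
Its moment of inertia about the rotation axis (parallel-axis theorem): I_hole = (1/2)mr² + md² = (1/2)(0.57131)(0.202)² + (0.57131)(0.313)² = 0.067626 kg m².
Treating the hole as negative mass, I = I₀ − I_hole = 0.63596 − 0.067626 = 0.56833 kg m².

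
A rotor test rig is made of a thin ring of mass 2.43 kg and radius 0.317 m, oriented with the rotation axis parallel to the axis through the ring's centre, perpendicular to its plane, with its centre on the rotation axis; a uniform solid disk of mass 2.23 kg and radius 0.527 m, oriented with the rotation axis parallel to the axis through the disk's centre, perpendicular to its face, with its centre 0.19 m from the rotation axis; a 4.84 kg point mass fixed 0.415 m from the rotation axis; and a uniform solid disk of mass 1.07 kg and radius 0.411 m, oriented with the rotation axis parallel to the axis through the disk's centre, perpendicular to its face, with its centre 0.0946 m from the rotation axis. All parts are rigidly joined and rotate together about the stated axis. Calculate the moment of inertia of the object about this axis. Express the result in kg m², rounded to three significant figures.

1.57

Thin ring: I_cm = MR² = (2.43)(0.317)² = 0.24419 kg m²; axis through the centre, so I = 0.24419 kg m².
Solid disk: I_cm = (1/2)MR² = (1/2)(2.23)(0.527)² = 0.30967 kg m²; centre at d = 0.19 m, so I = I_cm + Md² gives I = 0.30967 + (2.23)(0.19)² = 0.39017 kg m².
Point mass: I_cm = 0; centre at d = 0.415 m, so I = I_cm + Md² gives I = 0 + (4.84)(0.415)² = 0.83357 kg m².
Solid disk: I_cm = (1/2)MR² = (1/2)(1.07)(0.411)² = 0.090373 kg m²; centre at d = 0.0946 m, so I = I_cm + Md² gives I = 0.090373 + (1.07)(0.0946)² = 0.099948 kg m².
Total I = 0.24419 + 0.39017 + 0.83357 + 0.099948 = 1.5679 kg m².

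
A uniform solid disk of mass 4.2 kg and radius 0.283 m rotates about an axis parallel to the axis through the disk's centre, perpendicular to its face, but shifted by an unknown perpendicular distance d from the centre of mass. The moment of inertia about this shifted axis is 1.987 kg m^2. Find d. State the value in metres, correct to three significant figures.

About the centre-of-mass axis, I_cm = (1/2)MR² = (1/2)(4.2)(0.283)² = 0.16819 kg m^2.
Parallel axis theorem: I = I_cm + Md², so Md² = 1.987 − 0.16819 = 1.8188 kg m^2.
d = √(1.8188 / 4.2) = 0.65807 m.

0.658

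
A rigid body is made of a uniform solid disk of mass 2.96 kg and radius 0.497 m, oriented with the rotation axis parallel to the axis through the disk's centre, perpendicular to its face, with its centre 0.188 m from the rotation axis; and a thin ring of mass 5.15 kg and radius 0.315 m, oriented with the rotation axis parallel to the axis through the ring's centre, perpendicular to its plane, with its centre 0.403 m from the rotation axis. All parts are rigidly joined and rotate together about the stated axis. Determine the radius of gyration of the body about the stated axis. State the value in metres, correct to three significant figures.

0.473

Solid disk: I_cm = (1/2)MR² = (1/2)(2.96)(0.497)² = 0.36557 kg m^2; centre at d = 0.188 m, so I = I_cm + Md² gives I = 0.36557 + (2.96)(0.188)² = 0.47019 kg m^2.
Thin ring: I_cm = MR² = (5.15)(0.315)² = 0.51101 kg m^2; centre at d = 0.403 m, so I = I_cm + Md² gives I = 0.51101 + (5.15)(0.403)² = 1.3474 kg m^2.
Total I = 1.8176 kg m^2; total mass M = 8.11 kg.
k = √(I/M) = √(1.8176/8.11) = 0.47341 m.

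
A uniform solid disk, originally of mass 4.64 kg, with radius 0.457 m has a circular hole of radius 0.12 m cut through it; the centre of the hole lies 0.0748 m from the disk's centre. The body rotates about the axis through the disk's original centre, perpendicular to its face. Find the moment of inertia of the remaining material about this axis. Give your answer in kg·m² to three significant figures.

0.480

Unpierced body about its centre: I₀ = (1/2)MR² = (1/2)(4.64)(0.457)² = 0.48453 kg·m².
The removed disk has mass m = M·(r/R)² = (4.64)(0.12/0.457)² = 0.31992 kg (same uniform areal density).
Its moment of inertia about the rotation axis (parallel-axis theorem): I_hole = (1/2)mr² + md² = (1/2)(0.31992)(0.12)² + (0.31992)(0.0748)² = 0.0040935 kg·m².
Treating the hole as negative mass, I = I₀ − I_hole = 0.48453 − 0.0040935 = 0.48044 kg·m².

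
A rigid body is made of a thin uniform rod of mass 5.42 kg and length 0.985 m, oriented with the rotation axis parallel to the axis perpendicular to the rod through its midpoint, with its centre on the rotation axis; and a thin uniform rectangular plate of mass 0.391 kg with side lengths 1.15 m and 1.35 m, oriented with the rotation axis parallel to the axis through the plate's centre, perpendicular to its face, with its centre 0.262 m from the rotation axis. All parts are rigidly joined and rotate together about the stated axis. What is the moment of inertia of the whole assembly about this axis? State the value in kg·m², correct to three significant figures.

Thin rod: I_cm = (1/12)ML² = (1/12)(5.42)(0.985)² = 0.43822 kg·m²; axis through the centre, so I = 0.43822 kg·m².
Rectangular plate: I_cm = (1/12)M(a²+b²) = (1/12)(0.391)[(1.15)² + (1.35)²] = 0.10247 kg·m²; centre at d = 0.262 m, so I = I_cm + Md² gives I = 0.10247 + (0.391)(0.262)² = 0.12931 kg·m².
Total I = 0.43822 + 0.12931 = 0.56753 kg·m².

0.568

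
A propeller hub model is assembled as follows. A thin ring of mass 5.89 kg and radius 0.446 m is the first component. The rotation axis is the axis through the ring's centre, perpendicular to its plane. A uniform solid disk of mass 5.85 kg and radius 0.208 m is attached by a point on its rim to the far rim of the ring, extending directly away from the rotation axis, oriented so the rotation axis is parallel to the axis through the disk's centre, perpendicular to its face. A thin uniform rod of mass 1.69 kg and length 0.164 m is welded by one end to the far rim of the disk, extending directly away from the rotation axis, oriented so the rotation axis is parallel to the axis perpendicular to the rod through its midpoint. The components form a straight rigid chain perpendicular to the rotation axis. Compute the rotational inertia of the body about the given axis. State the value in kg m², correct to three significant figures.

Thin ring: I_cm = MR² = (5.89)(0.446)² = 1.1716 kg m²; axis through the centre, so I = 1.1716 kg m².
Solid disk: I_cm = (1/2)MR² = (1/2)(5.85)(0.208)² = 0.12655 kg m²; centre at d = 0.446 + 0.208 = 0.654 m, so I = I_cm + Md² gives I = 0.12655 + (5.85)(0.654)² = 2.6287 kg m².
Thin rod: I_cm = (1/12)ML² = (1/12)(1.69)(0.164)² = 0.0037879 kg m²; centre at d = 0.446 + 0.208 + 0.208 + 0.082 = 0.944 m, so I = I_cm + Md² gives I = 0.0037879 + (1.69)(0.944)² = 1.5098 kg m².
Total I = 1.1716 + 2.6287 + 1.5098 = 5.3101 kg m².

5.31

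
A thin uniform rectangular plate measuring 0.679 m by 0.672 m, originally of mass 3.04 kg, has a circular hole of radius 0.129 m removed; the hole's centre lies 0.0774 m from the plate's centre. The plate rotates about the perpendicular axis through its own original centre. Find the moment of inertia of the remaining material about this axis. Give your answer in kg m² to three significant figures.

0.226

Unpierced body about its centre: I₀ = (1/12)M(a²+b²) = (1/12)(3.04)[(0.679)² + (0.672)²] = 0.2312 kg m².
The removed disk has mass m = M·πr²/(ab) = (3.04)·π(0.129)²/(0.679·0.672) = 0.34831 kg (same uniform areal density).
Its moment of inertia about the rotation axis (parallel-axis theorem): I_hole = (1/2)mr² + md² = (1/2)(0.34831)(0.129)² + (0.34831)(0.0774)² = 0.0049847 kg m².
Treating the hole as negative mass, I = I₀ − I_hole = 0.2312 − 0.0049847 = 0.22621 kg m².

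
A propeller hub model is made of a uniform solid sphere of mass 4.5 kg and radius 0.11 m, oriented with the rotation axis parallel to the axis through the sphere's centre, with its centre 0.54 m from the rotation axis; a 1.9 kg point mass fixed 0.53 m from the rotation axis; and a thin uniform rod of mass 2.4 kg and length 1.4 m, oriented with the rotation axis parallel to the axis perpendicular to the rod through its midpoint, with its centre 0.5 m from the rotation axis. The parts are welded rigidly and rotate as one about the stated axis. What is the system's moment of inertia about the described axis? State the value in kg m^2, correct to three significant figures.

2.86

Solid sphere: I_cm = (2/5)MR² = (2/5)(4.5)(0.11)² = 0.02178 kg m^2; centre at d = 0.54 m, so I = I_cm + Md² gives I = 0.02178 + (4.5)(0.54)² = 1.334 kg m^2.
Point mass: I_cm = 0; centre at d = 0.53 m, so I = I_cm + Md² gives I = 0 + (1.9)(0.53)² = 0.53371 kg m^2.
Thin rod: I_cm = (1/12)ML² = (1/12)(2.4)(1.4)² = 0.392 kg m^2; centre at d = 0.5 m, so I = I_cm + Md² gives I = 0.392 + (2.4)(0.5)² = 0.992 kg m^2.
Total I = 1.334 + 0.53371 + 0.992 = 2.8597 kg m^2.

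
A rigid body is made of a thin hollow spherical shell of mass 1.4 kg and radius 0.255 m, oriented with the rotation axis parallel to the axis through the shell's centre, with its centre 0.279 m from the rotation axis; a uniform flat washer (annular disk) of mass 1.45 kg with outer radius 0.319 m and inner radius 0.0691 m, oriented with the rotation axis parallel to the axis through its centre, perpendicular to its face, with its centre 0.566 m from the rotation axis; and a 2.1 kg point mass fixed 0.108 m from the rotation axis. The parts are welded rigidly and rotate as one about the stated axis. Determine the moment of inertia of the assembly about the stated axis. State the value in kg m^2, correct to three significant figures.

0.736

Spherical shell: I_cm = (2/3)MR² = (2/3)(1.4)(0.255)² = 0.06069 kg m^2; centre at d = 0.279 m, so I = I_cm + Md² gives I = 0.06069 + (1.4)(0.279)² = 0.16967 kg m^2.
Annular disk: I_cm = (1/2)M(R²+r²) = (1/2)(1.45)[(0.319)² + (0.0691)²] = 0.077238 kg m^2; centre at d = 0.566 m, so I = I_cm + Md² gives I = 0.077238 + (1.45)(0.566)² = 0.54175 kg m^2.
Point mass: I_cm = 0; centre at d = 0.108 m, so I = I_cm + Md² gives I = 0 + (2.1)(0.108)² = 0.024494 kg m^2.
Total I = 0.16967 + 0.54175 + 0.024494 = 0.73592 kg m^2.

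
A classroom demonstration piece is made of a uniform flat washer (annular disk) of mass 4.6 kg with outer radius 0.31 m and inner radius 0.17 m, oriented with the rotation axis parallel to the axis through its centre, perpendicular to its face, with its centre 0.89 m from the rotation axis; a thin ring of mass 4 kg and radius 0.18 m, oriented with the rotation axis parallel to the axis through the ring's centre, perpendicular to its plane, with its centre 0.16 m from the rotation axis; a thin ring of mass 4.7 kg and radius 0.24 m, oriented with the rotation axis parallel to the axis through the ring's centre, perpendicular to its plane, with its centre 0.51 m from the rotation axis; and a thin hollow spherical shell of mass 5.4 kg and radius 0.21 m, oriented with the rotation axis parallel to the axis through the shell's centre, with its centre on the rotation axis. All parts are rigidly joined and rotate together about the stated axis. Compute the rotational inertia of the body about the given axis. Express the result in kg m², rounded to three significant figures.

5.82

Annular disk: I_cm = (1/2)M(R²+r²) = (1/2)(4.6)[(0.31)² + (0.17)²] = 0.2875 kg m²; centre at d = 0.89 m, so I = I_cm + Md² gives I = 0.2875 + (4.6)(0.89)² = 3.9312 kg m².
Thin ring: I_cm = MR² = (4)(0.18)² = 0.1296 kg m²; centre at d = 0.16 m, so I = I_cm + Md² gives I = 0.1296 + (4)(0.16)² = 0.232 kg m².
Thin ring: I_cm = MR² = (4.7)(0.24)² = 0.27072 kg m²; centre at d = 0.51 m, so I = I_cm + Md² gives I = 0.27072 + (4.7)(0.51)² = 1.4932 kg m².
Spherical shell: I_cm = (2/3)MR² = (2/3)(5.4)(0.21)² = 0.15876 kg m²; axis through the centre, so I = 0.15876 kg m².
Total I = 3.9312 + 0.232 + 1.4932 + 0.15876 = 5.8151 kg m².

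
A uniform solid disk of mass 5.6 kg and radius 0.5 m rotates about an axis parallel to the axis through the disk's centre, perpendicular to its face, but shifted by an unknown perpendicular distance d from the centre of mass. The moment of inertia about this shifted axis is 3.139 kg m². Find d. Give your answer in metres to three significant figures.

0.660

About the centre-of-mass axis, I_cm = (1/2)MR² = (1/2)(5.6)(0.5)² = 0.7 kg m².
Parallel axis theorem: I = I_cm + Md², so Md² = 3.139 − 0.7 = 2.439 kg m².
d = √(2.439 / 5.6) = 0.65995 m.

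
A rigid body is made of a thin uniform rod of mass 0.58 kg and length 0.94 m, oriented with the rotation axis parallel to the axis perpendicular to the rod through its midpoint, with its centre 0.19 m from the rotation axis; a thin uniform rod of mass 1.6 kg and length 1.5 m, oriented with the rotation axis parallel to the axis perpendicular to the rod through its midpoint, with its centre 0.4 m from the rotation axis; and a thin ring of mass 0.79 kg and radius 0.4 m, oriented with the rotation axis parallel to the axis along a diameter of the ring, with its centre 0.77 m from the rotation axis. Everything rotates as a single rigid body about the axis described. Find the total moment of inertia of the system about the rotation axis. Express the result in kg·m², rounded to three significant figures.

Thin rod: I_cm = (1/12)ML² = (1/12)(0.58)(0.94)² = 0.042707 kg·m²; centre at d = 0.19 m, so the parallel axis theorem gives I = 0.042707 + (0.58)(0.19)² = 0.063645 kg·m².
Thin rod: I_cm = (1/12)ML² = (1/12)(1.6)(1.5)² = 0.3 kg·m²; centre at d = 0.4 m, so the parallel axis theorem gives I = 0.3 + (1.6)(0.4)² = 0.556 kg·m².
Thin ring: I_cm = (1/2)MR² = (1/2)(0.79)(0.4)² = 0.0632 kg·m²; centre at d = 0.77 m, so the parallel axis theorem gives I = 0.0632 + (0.79)(0.77)² = 0.53159 kg·m².
Total I = 0.063645 + 0.556 + 0.53159 = 1.1512 kg·m².

1.15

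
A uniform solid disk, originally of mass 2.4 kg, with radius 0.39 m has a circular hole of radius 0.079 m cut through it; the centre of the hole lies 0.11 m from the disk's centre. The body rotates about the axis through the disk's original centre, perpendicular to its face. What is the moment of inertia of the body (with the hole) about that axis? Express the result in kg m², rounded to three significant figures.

0.181

Unpierced body about its centre: I₀ = (1/2)MR² = (1/2)(2.4)(0.39)² = 0.18252 kg m².
The removed disk has mass m = M·(r/R)² = (2.4)(0.079/0.39)² = 0.098477 kg (same uniform areal density).
Its moment of inertia about the rotation axis (parallel-axis theorem): I_hole = (1/2)mr² + md² = (1/2)(0.098477)(0.079)² + (0.098477)(0.11)² = 0.0014989 kg m².
Treating the hole as negative mass, I = I₀ − I_hole = 0.18252 − 0.0014989 = 0.18102 kg m².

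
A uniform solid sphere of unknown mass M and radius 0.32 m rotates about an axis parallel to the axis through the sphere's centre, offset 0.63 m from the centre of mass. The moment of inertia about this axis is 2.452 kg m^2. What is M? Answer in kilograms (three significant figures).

I = I_cm + Md² = (2/5)MR² + Md² = M·[0.4·(0.32)² + (0.63)²] = M·0.43786.
So M = 2.452 / 0.43786 = 5.6 kg.

5.60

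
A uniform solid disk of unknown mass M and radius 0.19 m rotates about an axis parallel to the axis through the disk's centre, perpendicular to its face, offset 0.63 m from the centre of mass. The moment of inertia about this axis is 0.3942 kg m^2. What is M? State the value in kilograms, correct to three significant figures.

0.950

I = I_cm + Md² = (1/2)MR² + Md² = M·[0.5·(0.19)² + (0.63)²] = M·0.41495.
So M = 0.3942 / 0.41495 = 0.94999 kg.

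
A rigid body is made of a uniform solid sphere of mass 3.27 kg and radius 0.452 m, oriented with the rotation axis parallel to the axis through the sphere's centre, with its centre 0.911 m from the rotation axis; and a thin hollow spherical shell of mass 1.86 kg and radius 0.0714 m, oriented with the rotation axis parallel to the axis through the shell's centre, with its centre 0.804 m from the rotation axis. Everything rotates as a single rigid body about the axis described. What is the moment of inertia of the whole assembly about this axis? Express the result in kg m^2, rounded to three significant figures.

Solid sphere: I_cm = (2/5)MR² = (2/5)(3.27)(0.452)² = 0.26723 kg m^2; centre at d = 0.911 m, so the parallel axis theorem gives I = 0.26723 + (3.27)(0.911)² = 2.9811 kg m^2.
Spherical shell: I_cm = (2/3)MR² = (2/3)(1.86)(0.0714)² = 0.0063215 kg m^2; centre at d = 0.804 m, so the parallel axis theorem gives I = 0.0063215 + (1.86)(0.804)² = 1.2087 kg m^2.
Total I = 2.9811 + 1.2087 = 4.1897 kg m^2.

4.19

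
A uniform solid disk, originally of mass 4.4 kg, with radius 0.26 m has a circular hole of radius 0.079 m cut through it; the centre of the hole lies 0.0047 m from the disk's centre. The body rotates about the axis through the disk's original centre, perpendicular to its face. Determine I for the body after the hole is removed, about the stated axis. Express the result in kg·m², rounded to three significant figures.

0.147

Unpierced body about its centre: I₀ = (1/2)MR² = (1/2)(4.4)(0.26)² = 0.14872 kg·m².
The removed disk has mass m = M·(r/R)² = (4.4)(0.079/0.26)² = 0.40622 kg (same uniform areal density).
Its moment of inertia about the rotation axis (parallel-axis theorem): I_hole = (1/2)mr² + md² = (1/2)(0.40622)(0.079)² + (0.40622)(0.0047)² = 0.0012766 kg·m².
Treating the hole as negative mass, I = I₀ − I_hole = 0.14872 − 0.0012766 = 0.14744 kg·m².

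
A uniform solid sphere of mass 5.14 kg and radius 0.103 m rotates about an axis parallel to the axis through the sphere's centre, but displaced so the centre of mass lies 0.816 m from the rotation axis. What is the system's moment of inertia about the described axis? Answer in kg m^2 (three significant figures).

3.44

I_cm = (2/5)MR² = (2/5)(5.14)(0.103)² = 0.021812 kg m^2; centre at d = 0.816 m, so the parallel axis theorem gives I = 0.021812 + (5.14)(0.816)² = 3.4443 kg m^2.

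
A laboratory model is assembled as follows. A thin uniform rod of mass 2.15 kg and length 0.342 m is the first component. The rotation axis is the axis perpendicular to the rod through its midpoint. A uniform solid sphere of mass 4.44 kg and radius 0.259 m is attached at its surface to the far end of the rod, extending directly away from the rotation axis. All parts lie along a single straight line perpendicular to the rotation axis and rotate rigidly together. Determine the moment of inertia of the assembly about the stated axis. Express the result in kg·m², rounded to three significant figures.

0.961

Thin rod: I_cm = (1/12)ML² = (1/12)(2.15)(0.342)² = 0.020956 kg·m²; axis through the centre, so I = 0.020956 kg·m².
Solid sphere: I_cm = (2/5)MR² = (2/5)(4.44)(0.259)² = 0.11914 kg·m²; centre at d = 0.171 + 0.259 = 0.43 m, so I = I_cm + Md² gives I = 0.11914 + (4.44)(0.43)² = 0.94009 kg·m².
Total I = 0.020956 + 0.94009 = 0.96105 kg·m².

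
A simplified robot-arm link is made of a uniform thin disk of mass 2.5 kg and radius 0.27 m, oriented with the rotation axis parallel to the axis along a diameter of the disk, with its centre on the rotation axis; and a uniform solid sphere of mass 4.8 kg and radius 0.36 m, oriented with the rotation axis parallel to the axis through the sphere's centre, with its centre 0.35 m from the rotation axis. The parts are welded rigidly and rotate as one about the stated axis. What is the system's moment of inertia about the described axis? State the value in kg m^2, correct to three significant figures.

0.882

Thin disk: I_cm = (1/4)MR² = (1/4)(2.5)(0.27)² = 0.045563 kg m^2; axis through the centre, so I = 0.045563 kg m^2.
Solid sphere: I_cm = (2/5)MR² = (2/5)(4.8)(0.36)² = 0.24883 kg m^2; centre at d = 0.35 m, so I = I_cm + Md² gives I = 0.24883 + (4.8)(0.35)² = 0.83683 kg m^2.
Total I = 0.045563 + 0.83683 = 0.88239 kg m^2.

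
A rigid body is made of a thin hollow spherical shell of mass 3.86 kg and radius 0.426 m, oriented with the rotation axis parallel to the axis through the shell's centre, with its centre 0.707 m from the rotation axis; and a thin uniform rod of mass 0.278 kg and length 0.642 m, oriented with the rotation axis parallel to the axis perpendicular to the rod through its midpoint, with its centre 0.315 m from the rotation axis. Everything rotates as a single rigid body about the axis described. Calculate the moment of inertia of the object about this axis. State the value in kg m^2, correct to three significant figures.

2.43

Spherical shell: I_cm = (2/3)MR² = (2/3)(3.86)(0.426)² = 0.467 kg m^2; centre at d = 0.707 m, so I = I_cm + Md² gives I = 0.467 + (3.86)(0.707)² = 2.3964 kg m^2.
Thin rod: I_cm = (1/12)ML² = (1/12)(0.278)(0.642)² = 0.0095485 kg m^2; centre at d = 0.315 m, so I = I_cm + Md² gives I = 0.0095485 + (0.278)(0.315)² = 0.037133 kg m^2.
Total I = 2.3964 + 0.037133 = 2.4335 kg m^2.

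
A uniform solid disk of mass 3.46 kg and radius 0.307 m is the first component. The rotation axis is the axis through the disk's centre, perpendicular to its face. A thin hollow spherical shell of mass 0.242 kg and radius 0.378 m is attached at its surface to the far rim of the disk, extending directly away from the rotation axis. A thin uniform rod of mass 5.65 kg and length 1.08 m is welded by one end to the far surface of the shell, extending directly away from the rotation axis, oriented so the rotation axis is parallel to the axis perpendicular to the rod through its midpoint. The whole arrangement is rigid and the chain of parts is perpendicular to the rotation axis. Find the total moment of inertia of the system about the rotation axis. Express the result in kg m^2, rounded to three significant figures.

Solid disk: I_cm = (1/2)MR² = (1/2)(3.46)(0.307)² = 0.16305 kg m^2; axis through the centre, so I = 0.16305 kg m^2.
Spherical shell: I_cm = (2/3)MR² = (2/3)(0.242)(0.378)² = 0.023052 kg m^2; centre at d = 0.307 + 0.378 = 0.685 m, so the parallel axis theorem gives I = 0.023052 + (0.242)(0.685)² = 0.1366 kg m^2.
Thin rod: I_cm = (1/12)ML² = (1/12)(5.65)(1.08)² = 0.54918 kg m^2; centre at d = 0.307 + 0.378 + 0.378 + 0.54 = 1.603 m, so the parallel axis theorem gives I = 0.54918 + (5.65)(1.603)² = 15.067 kg m^2.
Total I = 0.16305 + 0.1366 + 15.067 = 15.367 kg m^2.

15.4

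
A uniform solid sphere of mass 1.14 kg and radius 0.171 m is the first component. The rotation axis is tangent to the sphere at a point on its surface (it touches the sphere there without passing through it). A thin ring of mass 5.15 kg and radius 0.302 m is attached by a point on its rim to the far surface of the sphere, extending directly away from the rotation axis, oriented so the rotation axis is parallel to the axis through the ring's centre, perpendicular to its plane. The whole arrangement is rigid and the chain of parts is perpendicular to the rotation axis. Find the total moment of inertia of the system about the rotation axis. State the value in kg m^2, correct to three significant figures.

2.65

Solid sphere: I_cm = (2/5)MR² = (2/5)(1.14)(0.171)² = 0.013334 kg m^2; centre at d = 0.171 m, so I = I_cm + Md² gives I = 0.013334 + (1.14)(0.171)² = 0.046669 kg m^2.
Thin ring: I_cm = MR² = (5.15)(0.302)² = 0.4697 kg m^2; centre at d = 0.171 + 0.171 + 0.302 = 0.644 m, so I = I_cm + Md² gives I = 0.4697 + (5.15)(0.644)² = 2.6056 kg m^2.
Total I = 0.046669 + 2.6056 = 2.6523 kg m^2.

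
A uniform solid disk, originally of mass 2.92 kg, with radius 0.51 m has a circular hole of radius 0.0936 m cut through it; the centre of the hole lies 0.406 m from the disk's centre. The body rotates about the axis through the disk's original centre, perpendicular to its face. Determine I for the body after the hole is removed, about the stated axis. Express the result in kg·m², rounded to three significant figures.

Unpierced body about its centre: I₀ = (1/2)MR² = (1/2)(2.92)(0.51)² = 0.37975 kg·m².
The removed disk has mass m = M·(r/R)² = (2.92)(0.0936/0.51)² = 0.098354 kg (same uniform areal density).
Its moment of inertia about the rotation axis (parallel-axis theorem): I_hole = (1/2)mr² + md² = (1/2)(0.098354)(0.0936)² + (0.098354)(0.406)² = 0.016643 kg·m².
Treating the hole as negative mass, I = I₀ − I_hole = 0.37975 − 0.016643 = 0.3631 kg·m².

0.363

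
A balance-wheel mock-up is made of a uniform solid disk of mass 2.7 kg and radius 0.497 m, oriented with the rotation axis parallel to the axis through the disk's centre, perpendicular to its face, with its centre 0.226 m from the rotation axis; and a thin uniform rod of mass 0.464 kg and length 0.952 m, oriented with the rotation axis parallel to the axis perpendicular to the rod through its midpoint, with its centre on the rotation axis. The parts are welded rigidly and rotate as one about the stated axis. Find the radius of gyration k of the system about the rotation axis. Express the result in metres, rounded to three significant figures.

Solid disk: I_cm = (1/2)MR² = (1/2)(2.7)(0.497)² = 0.33346 kg·m²; centre at d = 0.226 m, so I = I_cm + Md² gives I = 0.33346 + (2.7)(0.226)² = 0.47137 kg·m².
Thin rod: I_cm = (1/12)ML² = (1/12)(0.464)(0.952)² = 0.035044 kg·m²; axis through the centre, so I = 0.035044 kg·m².
Total I = 0.50641 kg·m²; total mass M = 3.164 kg.
k = √(I/M) = √(0.50641/3.164) = 0.40007 m.

0.400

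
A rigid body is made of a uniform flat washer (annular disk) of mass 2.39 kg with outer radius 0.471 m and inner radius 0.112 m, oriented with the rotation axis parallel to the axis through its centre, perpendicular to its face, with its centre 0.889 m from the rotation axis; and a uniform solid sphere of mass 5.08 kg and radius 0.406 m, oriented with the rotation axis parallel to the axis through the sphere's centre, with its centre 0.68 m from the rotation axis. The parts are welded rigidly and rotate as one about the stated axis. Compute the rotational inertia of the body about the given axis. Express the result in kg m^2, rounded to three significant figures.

4.85

Annular disk: I_cm = (1/2)M(R²+r²) = (1/2)(2.39)[(0.471)² + (0.112)²] = 0.28009 kg m^2; centre at d = 0.889 m, so the parallel axis theorem gives I = 0.28009 + (2.39)(0.889)² = 2.169 kg m^2.
Solid sphere: I_cm = (2/5)MR² = (2/5)(5.08)(0.406)² = 0.33495 kg m^2; centre at d = 0.68 m, so the parallel axis theorem gives I = 0.33495 + (5.08)(0.68)² = 2.6839 kg m^2.
Total I = 2.169 + 2.6839 = 4.8529 kg m^2.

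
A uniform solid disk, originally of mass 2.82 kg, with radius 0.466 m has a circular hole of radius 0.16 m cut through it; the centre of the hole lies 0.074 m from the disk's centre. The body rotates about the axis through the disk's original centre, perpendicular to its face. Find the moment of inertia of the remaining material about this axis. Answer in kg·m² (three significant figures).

0.300

Unpierced body about its centre: I₀ = (1/2)MR² = (1/2)(2.82)(0.466)² = 0.30619 kg·m².
The removed disk has mass m = M·(r/R)² = (2.82)(0.16/0.466)² = 0.33244 kg (same uniform areal density).
Its moment of inertia about the rotation axis (parallel-axis theorem): I_hole = (1/2)mr² + md² = (1/2)(0.33244)(0.16)² + (0.33244)(0.074)² = 0.0060757 kg·m².
Treating the hole as negative mass, I = I₀ − I_hole = 0.30619 − 0.0060757 = 0.30011 kg·m².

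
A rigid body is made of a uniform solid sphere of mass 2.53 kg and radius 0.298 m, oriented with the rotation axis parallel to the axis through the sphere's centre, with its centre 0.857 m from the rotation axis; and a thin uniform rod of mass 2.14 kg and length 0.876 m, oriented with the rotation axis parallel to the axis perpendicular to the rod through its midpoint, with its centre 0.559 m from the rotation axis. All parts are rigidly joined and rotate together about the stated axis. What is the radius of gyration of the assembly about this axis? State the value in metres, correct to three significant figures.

Solid sphere: I_cm = (2/5)MR² = (2/5)(2.53)(0.298)² = 0.08987 kg m^2; centre at d = 0.857 m, so the parallel axis theorem gives I = 0.08987 + (2.53)(0.857)² = 1.948 kg m^2.
Thin rod: I_cm = (1/12)ML² = (1/12)(2.14)(0.876)² = 0.13685 kg m^2; centre at d = 0.559 m, so the parallel axis theorem gives I = 0.13685 + (2.14)(0.559)² = 0.80556 kg m^2.
Total I = 2.7536 kg m^2; total mass M = 4.67 kg.
k = √(I/M) = √(2.7536/4.67) = 0.76788 m.

0.768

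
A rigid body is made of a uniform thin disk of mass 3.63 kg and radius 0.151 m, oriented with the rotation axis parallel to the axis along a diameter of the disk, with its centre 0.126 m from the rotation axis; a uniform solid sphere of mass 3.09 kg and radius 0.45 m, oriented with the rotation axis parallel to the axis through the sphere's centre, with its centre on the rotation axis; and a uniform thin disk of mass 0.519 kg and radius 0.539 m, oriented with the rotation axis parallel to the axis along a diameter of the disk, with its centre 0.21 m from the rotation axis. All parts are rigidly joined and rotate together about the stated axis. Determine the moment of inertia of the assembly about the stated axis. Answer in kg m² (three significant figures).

0.389

Thin disk: I_cm = (1/4)MR² = (1/4)(3.63)(0.151)² = 0.020692 kg m²; centre at d = 0.126 m, so the parallel axis theorem gives I = 0.020692 + (3.63)(0.126)² = 0.078322 kg m².
Solid sphere: I_cm = (2/5)MR² = (2/5)(3.09)(0.45)² = 0.25029 kg m²; axis through the centre, so I = 0.25029 kg m².
Thin disk: I_cm = (1/4)MR² = (1/4)(0.519)(0.539)² = 0.037695 kg m²; centre at d = 0.21 m, so the parallel axis theorem gives I = 0.037695 + (0.519)(0.21)² = 0.060583 kg m².
Total I = 0.078322 + 0.25029 + 0.060583 = 0.38919 kg m².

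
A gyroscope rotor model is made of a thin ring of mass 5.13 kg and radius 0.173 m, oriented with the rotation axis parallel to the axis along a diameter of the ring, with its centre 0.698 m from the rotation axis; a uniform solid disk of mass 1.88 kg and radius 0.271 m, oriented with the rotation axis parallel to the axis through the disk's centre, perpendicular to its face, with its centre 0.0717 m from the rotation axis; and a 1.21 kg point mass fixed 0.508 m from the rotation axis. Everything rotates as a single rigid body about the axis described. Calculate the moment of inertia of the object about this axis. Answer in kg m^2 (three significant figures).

Thin ring: I_cm = (1/2)MR² = (1/2)(5.13)(0.173)² = 0.076768 kg m^2; centre at d = 0.698 m, so the parallel axis theorem gives I = 0.076768 + (5.13)(0.698)² = 2.5761 kg m^2.
Solid disk: I_cm = (1/2)MR² = (1/2)(1.88)(0.271)² = 0.069035 kg m^2; centre at d = 0.0717 m, so the parallel axis theorem gives I = 0.069035 + (1.88)(0.0717)² = 0.078699 kg m^2.
Point mass: I_cm = 0; centre at d = 0.508 m, so the parallel axis theorem gives I = 0 + (1.21)(0.508)² = 0.31226 kg m^2.
Total I = 2.5761 + 0.078699 + 0.31226 = 2.9671 kg m^2.

2.97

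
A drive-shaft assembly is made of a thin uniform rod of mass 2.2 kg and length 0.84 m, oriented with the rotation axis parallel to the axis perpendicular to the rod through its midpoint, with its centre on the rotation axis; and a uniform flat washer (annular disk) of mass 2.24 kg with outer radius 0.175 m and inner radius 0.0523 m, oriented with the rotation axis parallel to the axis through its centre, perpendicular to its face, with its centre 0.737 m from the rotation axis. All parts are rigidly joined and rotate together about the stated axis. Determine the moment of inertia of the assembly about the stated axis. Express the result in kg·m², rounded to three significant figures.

Thin rod: I_cm = (1/12)ML² = (1/12)(2.2)(0.84)² = 0.12936 kg·m²; axis through the centre, so I = 0.12936 kg·m².
Annular disk: I_cm = (1/2)M(R²+r²) = (1/2)(2.24)[(0.175)² + (0.0523)²] = 0.037364 kg·m²; centre at d = 0.737 m, so the parallel axis theorem gives I = 0.037364 + (2.24)(0.737)² = 1.2541 kg·m².
Total I = 0.12936 + 1.2541 = 1.3834 kg·m².

1.38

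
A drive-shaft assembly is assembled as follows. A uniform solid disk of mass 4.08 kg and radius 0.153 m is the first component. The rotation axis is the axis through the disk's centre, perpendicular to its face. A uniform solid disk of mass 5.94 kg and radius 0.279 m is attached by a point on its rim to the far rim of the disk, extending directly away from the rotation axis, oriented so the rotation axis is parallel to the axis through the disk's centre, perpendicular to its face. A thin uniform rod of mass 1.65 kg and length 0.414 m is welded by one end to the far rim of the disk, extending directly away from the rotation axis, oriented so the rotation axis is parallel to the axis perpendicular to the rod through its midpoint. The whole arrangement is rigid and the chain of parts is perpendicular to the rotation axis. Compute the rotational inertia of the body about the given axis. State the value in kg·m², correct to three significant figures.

Solid disk: I_cm = (1/2)MR² = (1/2)(4.08)(0.153)² = 0.047754 kg·m²; axis through the centre, so I = 0.047754 kg·m².
Solid disk: I_cm = (1/2)MR² = (1/2)(5.94)(0.279)² = 0.23119 kg·m²; centre at d = 0.153 + 0.279 = 0.432 m, so the parallel axis theorem gives I = 0.23119 + (5.94)(0.432)² = 1.3397 kg·m².
Thin rod: I_cm = (1/12)ML² = (1/12)(1.65)(0.414)² = 0.023567 kg·m²; centre at d = 0.153 + 0.279 + 0.279 + 0.207 = 0.918 m, so the parallel axis theorem gives I = 0.023567 + (1.65)(0.918)² = 1.4141 kg·m².
Total I = 0.047754 + 1.3397 + 1.4141 = 2.8016 kg·m².

2.80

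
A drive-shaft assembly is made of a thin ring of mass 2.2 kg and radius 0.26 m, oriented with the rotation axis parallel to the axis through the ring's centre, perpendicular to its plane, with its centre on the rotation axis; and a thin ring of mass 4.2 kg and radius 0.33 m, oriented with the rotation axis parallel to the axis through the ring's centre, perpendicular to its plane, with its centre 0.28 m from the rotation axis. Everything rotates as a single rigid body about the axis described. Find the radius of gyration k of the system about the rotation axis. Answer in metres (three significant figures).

Thin ring: I_cm = MR² = (2.2)(0.26)² = 0.14872 kg m²; axis through the centre, so I = 0.14872 kg m².
Thin ring: I_cm = MR² = (4.2)(0.33)² = 0.45738 kg m²; centre at d = 0.28 m, so the parallel axis theorem gives I = 0.45738 + (4.2)(0.28)² = 0.78666 kg m².
Total I = 0.93538 kg m²; total mass M = 6.4 kg.
k = √(I/M) = √(0.93538/6.4) = 0.3823 m.

0.382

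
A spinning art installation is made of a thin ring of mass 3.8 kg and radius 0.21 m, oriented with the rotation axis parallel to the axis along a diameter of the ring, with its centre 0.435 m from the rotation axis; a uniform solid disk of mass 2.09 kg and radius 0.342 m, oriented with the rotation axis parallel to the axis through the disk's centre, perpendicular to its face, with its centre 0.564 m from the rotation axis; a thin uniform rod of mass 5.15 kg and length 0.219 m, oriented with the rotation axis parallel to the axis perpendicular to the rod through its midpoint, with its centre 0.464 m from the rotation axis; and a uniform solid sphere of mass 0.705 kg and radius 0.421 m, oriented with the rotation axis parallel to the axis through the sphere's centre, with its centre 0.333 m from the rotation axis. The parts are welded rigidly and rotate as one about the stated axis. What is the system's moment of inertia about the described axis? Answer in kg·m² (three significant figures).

Thin ring: I_cm = (1/2)MR² = (1/2)(3.8)(0.21)² = 0.08379 kg·m²; centre at d = 0.435 m, so the parallel axis theorem gives I = 0.08379 + (3.8)(0.435)² = 0.80285 kg·m².
Solid disk: I_cm = (1/2)MR² = (1/2)(2.09)(0.342)² = 0.12223 kg·m²; centre at d = 0.564 m, so the parallel axis theorem gives I = 0.12223 + (2.09)(0.564)² = 0.78705 kg·m².
Thin rod: I_cm = (1/12)ML² = (1/12)(5.15)(0.219)² = 0.020583 kg·m²; centre at d = 0.464 m, so the parallel axis theorem gives I = 0.020583 + (5.15)(0.464)² = 1.1294 kg·m².
Solid sphere: I_cm = (2/5)MR² = (2/5)(0.705)(0.421)² = 0.049982 kg·m²; centre at d = 0.333 m, so the parallel axis theorem gives I = 0.049982 + (0.705)(0.333)² = 0.12816 kg·m².
Total I = 0.80285 + 0.78705 + 1.1294 + 0.12816 = 2.8474 kg·m².

2.85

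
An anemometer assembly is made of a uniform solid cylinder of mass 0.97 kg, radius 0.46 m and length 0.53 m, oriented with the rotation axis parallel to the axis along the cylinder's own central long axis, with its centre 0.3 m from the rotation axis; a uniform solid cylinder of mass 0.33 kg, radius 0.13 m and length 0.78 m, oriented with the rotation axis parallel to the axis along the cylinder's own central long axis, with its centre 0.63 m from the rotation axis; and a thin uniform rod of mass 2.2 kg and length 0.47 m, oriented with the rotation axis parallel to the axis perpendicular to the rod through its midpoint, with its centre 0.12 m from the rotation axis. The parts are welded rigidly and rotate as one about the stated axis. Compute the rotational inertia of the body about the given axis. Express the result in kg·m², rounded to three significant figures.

0.396

Solid cylinder: I_cm = (1/2)MR² = (1/2)(0.97)(0.46)² = 0.10263 kg·m²; centre at d = 0.3 m, so the parallel axis theorem gives I = 0.10263 + (0.97)(0.3)² = 0.18993 kg·m².
Solid cylinder: I_cm = (1/2)MR² = (1/2)(0.33)(0.13)² = 0.0027885 kg·m²; centre at d = 0.63 m, so the parallel axis theorem gives I = 0.0027885 + (0.33)(0.63)² = 0.13377 kg·m².
Thin rod: I_cm = (1/12)ML² = (1/12)(2.2)(0.47)² = 0.040498 kg·m²; centre at d = 0.12 m, so the parallel axis theorem gives I = 0.040498 + (2.2)(0.12)² = 0.072178 kg·m².
Total I = 0.18993 + 0.13377 + 0.072178 = 0.39587 kg·m².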